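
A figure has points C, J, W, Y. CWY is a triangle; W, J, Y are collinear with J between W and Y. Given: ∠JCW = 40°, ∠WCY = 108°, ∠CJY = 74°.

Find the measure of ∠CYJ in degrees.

1. ∠CJW = 106°  [linear pair at J on WY]
2. ∠CWJ = 34°  [△CWJ]
3. ∠CWY = 34°  [J on ray WY]
4. ∠CYW = 38°  [△CWY]
5. ∠CYJ = 38°  [J on ray YW]

∠CYJ = 38°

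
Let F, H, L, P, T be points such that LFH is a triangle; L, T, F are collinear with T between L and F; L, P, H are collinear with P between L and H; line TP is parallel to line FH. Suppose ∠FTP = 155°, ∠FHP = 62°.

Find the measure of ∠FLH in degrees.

1. ∠LTP = 25°  [linear pair at T on LF]
2. ∠FHL = 62°  [P on ray HL]
3. ∠HFL = 25°  [TP∥FH, corresponding at T]
4. ∠FLH = 93°  [△LFH]

∠FLH = 93°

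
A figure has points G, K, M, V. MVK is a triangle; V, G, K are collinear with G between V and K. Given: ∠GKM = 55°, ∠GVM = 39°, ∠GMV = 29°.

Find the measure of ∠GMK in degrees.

1. ∠MGV = 112°  [△MVG]
2. ∠KGM = 68°  [linear pair at G on VK]
3. ∠GMK = 57°  [△MGK]

∠GMK = 57°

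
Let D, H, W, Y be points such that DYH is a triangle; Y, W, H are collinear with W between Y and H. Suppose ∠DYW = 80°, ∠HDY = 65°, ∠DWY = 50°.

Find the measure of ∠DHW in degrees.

1. ∠DYH = 80°  [W on ray YH]
2. ∠DHY = 35°  [△DYH]
3. ∠DHW = 35°  [W on ray HY]

∠DHW = 35°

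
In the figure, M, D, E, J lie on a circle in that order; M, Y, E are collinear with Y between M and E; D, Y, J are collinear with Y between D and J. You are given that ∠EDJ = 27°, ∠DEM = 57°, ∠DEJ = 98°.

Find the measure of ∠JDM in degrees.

1. ∠DJM = 57°  [same arc MD]
2. ∠DMJ = 82°  [cyclic MDEJ, opposite ∠M+∠E]
3. ∠JDM = 41°  [△MDJ]

∠JDM = 41°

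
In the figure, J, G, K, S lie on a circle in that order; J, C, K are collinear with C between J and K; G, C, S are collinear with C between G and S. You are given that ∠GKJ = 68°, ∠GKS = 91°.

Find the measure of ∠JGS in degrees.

1. ∠GSJ = 68°  [same arc JG]
2. ∠GJS = 89°  [cyclic JGKS, opposite ∠J+∠K]
3. ∠JGS = 23°  [△JGS]

∠JGS = 23°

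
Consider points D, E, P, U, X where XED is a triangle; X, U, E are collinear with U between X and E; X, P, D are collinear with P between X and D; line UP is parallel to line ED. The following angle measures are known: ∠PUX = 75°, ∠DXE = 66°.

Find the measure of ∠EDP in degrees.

∠EDP = 39°

1. ∠DEX = 75°  [UP∥ED, corresponding at U]
2. ∠EDX = 39°  [△XED]
3. ∠EDP = 39°  [P on ray DX]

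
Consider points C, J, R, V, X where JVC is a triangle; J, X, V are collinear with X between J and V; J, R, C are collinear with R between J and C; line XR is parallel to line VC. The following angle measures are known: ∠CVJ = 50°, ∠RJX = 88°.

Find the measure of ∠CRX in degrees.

1. ∠JXR = 50°  [XR∥VC, corresponding at X]
2. ∠JRX = 42°  [△JXR]
3. ∠CRX = 138°  [linear pair at R on JC]

∠CRX = 138°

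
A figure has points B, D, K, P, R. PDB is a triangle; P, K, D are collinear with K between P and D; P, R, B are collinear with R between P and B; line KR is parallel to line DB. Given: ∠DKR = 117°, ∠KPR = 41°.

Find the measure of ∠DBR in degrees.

∠DBR = 76°

1. ∠PKR = 63°  [linear pair at K on PD]
2. ∠KRP = 76°  [△PKR]
3. ∠BRK = 104°  [linear pair at R on PB]
4. ∠DBR = 76°  [KR∥DB, co-interior at B–R]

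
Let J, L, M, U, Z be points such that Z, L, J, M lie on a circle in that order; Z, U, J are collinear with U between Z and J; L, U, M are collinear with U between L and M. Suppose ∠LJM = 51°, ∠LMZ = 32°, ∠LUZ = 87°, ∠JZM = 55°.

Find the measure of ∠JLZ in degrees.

1. ∠LZM = 129°  [cyclic ZLJM, opposite ∠Z+∠J]
2. ∠LJZ = 32°  [same arc ZL]
3. ∠MLZ = 19°  [△ZLM]
4. ∠JZL = 74°  [△ZUL]
5. ∠JLZ = 74°  [△ZLJ]

∠JLZ = 74°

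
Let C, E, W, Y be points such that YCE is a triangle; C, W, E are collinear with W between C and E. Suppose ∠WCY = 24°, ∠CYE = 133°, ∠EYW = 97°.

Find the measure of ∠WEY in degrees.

1. ∠ECY = 24°  [W on ray CE]
2. ∠CEY = 23°  [△YCE]
3. ∠WEY = 23°  [W on ray EC]

∠WEY = 23°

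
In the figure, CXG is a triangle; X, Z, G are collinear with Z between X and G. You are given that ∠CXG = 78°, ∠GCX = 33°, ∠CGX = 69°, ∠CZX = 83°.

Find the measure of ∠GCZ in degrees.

1. ∠CGZ = 69°  [Z on ray GX]
2. ∠CZG = 97°  [linear pair at Z on XG]
3. ∠GCZ = 14°  [△CZG]

∠GCZ = 14°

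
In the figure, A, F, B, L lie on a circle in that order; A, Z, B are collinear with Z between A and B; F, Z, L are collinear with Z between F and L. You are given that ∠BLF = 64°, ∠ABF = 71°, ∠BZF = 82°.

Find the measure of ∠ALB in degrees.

1. ∠BAF = 64°  [same arc FB]
2. ∠AFB = 45°  [△AFB]
3. ∠ALB = 135°  [cyclic AFBL, opposite ∠F+∠L]

∠ALB = 135°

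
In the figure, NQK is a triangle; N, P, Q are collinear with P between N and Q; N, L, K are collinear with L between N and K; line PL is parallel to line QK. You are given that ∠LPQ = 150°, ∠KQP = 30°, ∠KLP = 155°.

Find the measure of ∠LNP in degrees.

∠LNP = 125°

1. ∠LPN = 30°  [linear pair at P on NQ]
2. ∠NLP = 25°  [linear pair at L on NK]
3. ∠LNP = 125°  [△NPL]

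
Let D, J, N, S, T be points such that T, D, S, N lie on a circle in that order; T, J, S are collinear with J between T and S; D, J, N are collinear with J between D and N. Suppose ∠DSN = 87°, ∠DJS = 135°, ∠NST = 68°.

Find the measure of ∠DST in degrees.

∠DST = 19°

1. ∠DTN = 93°  [cyclic TDSN, opposite ∠T+∠S]
2. ∠NDT = 68°  [same arc TN]
3. ∠DNT = 19°  [△TDN]
4. ∠DST = 19°  [same arc TD]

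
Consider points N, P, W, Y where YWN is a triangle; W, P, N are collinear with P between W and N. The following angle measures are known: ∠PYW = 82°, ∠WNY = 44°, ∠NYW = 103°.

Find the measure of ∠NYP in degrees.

1. ∠NWY = 33°  [△YWN]
2. ∠PNY = 44°  [P on ray NW]
3. ∠PWY = 33°  [P on ray WN]
4. ∠WPY = 65°  [△YWP]
5. ∠NPY = 115°  [linear pair at P on WN]
6. ∠NYP = 21°  [△YPN]

∠NYP = 21°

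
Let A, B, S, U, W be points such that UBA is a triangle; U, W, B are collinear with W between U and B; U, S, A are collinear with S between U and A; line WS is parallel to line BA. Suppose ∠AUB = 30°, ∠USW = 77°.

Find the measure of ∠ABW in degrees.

∠ABW = 73°

1. ∠SUW = 30°  [W on UB, S on UA]
2. ∠SWU = 73°  [△UWS]
3. ∠BWS = 107°  [linear pair at W on UB]
4. ∠ABW = 73°  [WS∥BA, co-interior at B–W]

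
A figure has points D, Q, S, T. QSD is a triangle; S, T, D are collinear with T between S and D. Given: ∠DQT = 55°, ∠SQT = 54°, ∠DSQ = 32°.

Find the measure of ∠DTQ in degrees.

1. ∠QST = 32°  [T on ray SD]
2. ∠QTS = 94°  [△QST]
3. ∠DTQ = 86°  [linear pair at T on SD]

∠DTQ = 86°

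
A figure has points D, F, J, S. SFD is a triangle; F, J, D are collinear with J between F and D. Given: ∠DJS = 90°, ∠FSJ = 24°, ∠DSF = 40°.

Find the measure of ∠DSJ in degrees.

∠DSJ = 16°

1. ∠FJS = 90°  [linear pair at J on FD]
2. ∠JFS = 66°  [△SFJ]
3. ∠DFS = 66°  [J on ray FD]
4. ∠FDS = 74°  [△SFD]
5. ∠JDS = 74°  [J on ray DF]
6. ∠DSJ = 16°  [△SJD]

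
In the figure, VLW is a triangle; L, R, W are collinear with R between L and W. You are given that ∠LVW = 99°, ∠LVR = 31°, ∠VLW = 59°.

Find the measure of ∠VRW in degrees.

∠VRW = 90°

1. ∠RLV = 59°  [R on ray LW]
2. ∠LRV = 90°  [△VLR]
3. ∠VRW = 90°  [linear pair at R on LW]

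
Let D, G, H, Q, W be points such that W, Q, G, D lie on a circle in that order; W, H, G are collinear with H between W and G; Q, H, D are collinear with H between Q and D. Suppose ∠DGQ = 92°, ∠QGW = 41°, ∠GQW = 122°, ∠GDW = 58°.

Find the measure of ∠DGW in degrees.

∠DGW = 51°

1. ∠DWQ = 88°  [cyclic WQGD, opposite ∠W+∠G]
2. ∠QDW = 41°  [same arc WQ]
3. ∠DQW = 51°  [△WQD]
4. ∠DGW = 51°  [same arc WD]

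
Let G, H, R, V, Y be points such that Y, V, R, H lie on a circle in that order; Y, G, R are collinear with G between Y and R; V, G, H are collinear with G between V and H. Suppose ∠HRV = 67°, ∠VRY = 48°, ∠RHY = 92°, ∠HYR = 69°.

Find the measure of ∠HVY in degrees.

∠HVY = 19°

1. ∠HYV = 113°  [cyclic YVRH, opposite ∠Y+∠R]
2. ∠VHY = 48°  [same arc YV]
3. ∠HVY = 19°  [△YVH]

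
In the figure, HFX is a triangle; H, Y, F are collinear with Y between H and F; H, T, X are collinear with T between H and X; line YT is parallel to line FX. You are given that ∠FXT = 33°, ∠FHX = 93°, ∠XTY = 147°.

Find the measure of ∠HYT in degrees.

∠HYT = 54°

1. ∠FXH = 33°  [T on ray XH]
2. ∠HFX = 54°  [△HFX]
3. ∠HYT = 54°  [YT∥FX, corresponding at Y]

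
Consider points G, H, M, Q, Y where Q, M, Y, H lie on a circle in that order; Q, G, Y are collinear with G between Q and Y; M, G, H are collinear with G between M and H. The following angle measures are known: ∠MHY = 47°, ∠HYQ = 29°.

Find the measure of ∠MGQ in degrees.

1. ∠MQY = 47°  [same arc MY]
2. ∠HMQ = 29°  [same arc QH]
3. ∠MGQ = 104°  [△QGM]

∠MGQ = 104°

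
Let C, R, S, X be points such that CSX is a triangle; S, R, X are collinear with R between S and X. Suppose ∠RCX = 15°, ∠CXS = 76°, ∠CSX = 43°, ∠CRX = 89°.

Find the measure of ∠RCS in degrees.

∠RCS = 46°

1. ∠CSR = 43°  [R on ray SX]
2. ∠CRS = 91°  [linear pair at R on SX]
3. ∠RCS = 46°  [△CSR]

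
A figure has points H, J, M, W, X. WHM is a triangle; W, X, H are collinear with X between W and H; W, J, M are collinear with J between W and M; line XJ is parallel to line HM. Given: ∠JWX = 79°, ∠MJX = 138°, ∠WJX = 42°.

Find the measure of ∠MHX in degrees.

∠MHX = 59°

1. ∠JXW = 59°  [△WXJ]
2. ∠HXJ = 121°  [linear pair at X on WH]
3. ∠MHX = 59°  [XJ∥HM, co-interior at H–X]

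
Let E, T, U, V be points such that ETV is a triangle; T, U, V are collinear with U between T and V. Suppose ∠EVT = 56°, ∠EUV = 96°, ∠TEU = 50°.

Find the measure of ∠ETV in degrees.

∠ETV = 46°

1. ∠EUT = 84°  [linear pair at U on TV]
2. ∠ETU = 46°  [△ETU]
3. ∠ETV = 46°  [U on ray TV]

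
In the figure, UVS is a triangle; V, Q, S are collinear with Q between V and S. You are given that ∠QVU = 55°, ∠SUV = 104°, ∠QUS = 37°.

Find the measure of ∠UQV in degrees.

1. ∠SVU = 55°  [Q on ray VS]
2. ∠USV = 21°  [△UVS]
3. ∠QSU = 21°  [Q on ray SV]
4. ∠SQU = 122°  [△UQS]
5. ∠UQV = 58°  [linear pair at Q on VS]

∠UQV = 58°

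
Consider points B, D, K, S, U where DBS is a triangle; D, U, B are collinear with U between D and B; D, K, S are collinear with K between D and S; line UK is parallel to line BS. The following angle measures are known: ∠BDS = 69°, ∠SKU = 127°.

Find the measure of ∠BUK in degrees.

∠BUK = 122°

1. ∠KDU = 69°  [U on DB, K on DS]
2. ∠DKU = 53°  [linear pair at K on DS]
3. ∠DUK = 58°  [△DUK]
4. ∠BUK = 122°  [linear pair at U on DB]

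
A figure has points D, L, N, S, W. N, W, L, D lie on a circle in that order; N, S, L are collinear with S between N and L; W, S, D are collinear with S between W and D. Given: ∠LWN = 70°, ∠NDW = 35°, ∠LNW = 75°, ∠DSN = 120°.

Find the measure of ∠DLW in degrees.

1. ∠NLW = 35°  [△NWL]
2. ∠LDW = 75°  [same arc WL]
3. ∠LSW = 120°  [vertical angles at S]
4. ∠DWL = 25°  [△WSL]
5. ∠DLW = 80°  [△WLD]

∠DLW = 80°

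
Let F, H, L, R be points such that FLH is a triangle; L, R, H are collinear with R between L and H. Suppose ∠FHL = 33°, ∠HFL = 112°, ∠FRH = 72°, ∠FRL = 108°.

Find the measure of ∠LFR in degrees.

∠LFR = 37°

1. ∠FLH = 35°  [△FLH]
2. ∠FLR = 35°  [R on ray LH]
3. ∠LFR = 37°  [△FLR]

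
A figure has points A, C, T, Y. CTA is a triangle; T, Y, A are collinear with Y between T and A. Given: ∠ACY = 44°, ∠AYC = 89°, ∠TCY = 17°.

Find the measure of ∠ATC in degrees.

1. ∠CYT = 91°  [linear pair at Y on TA]
2. ∠CTY = 72°  [△CTY]
3. ∠ATC = 72°  [Y on ray TA]

∠ATC = 72°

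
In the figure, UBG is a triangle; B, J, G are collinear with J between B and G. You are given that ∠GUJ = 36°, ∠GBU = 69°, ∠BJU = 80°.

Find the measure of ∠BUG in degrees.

∠BUG = 67°

1. ∠GJU = 100°  [linear pair at J on BG]
2. ∠JGU = 44°  [△UJG]
3. ∠BGU = 44°  [J on ray GB]
4. ∠BUG = 67°  [△UBG]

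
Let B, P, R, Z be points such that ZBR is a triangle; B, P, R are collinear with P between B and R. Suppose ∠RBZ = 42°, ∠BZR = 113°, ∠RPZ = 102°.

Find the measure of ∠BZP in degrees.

1. ∠PBZ = 42°  [P on ray BR]
2. ∠BPZ = 78°  [linear pair at P on BR]
3. ∠BZP = 60°  [△ZBP]

∠BZP = 60°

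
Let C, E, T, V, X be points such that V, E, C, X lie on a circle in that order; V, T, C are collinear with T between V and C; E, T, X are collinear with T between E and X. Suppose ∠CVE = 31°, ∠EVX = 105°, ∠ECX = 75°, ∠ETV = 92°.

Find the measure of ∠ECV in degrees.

1. ∠VEX = 57°  [△VTE]
2. ∠EXV = 18°  [△VEX]
3. ∠ECV = 18°  [same arc VE]

∠ECV = 18°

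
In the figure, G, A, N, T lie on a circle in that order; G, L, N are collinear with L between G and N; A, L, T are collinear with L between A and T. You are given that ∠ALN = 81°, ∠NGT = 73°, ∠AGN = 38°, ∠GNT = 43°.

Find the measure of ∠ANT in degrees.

1. ∠NAT = 73°  [same arc NT]
2. ∠ATN = 38°  [same arc AN]
3. ∠ANT = 69°  [△ANT]

∠ANT = 69°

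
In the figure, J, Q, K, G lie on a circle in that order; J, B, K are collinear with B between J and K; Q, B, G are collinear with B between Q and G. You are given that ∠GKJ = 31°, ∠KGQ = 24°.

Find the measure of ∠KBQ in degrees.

1. ∠GQJ = 31°  [same arc JG]
2. ∠KJQ = 24°  [same arc QK]
3. ∠JBQ = 125°  [△JBQ]
4. ∠KBQ = 55°  [linear pair at B on JK]

∠KBQ = 55°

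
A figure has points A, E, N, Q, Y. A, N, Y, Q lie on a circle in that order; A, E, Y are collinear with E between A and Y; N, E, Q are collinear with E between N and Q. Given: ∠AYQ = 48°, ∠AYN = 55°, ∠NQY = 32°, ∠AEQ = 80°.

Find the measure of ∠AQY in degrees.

1. ∠AQN = 55°  [same arc AN]
2. ∠QAY = 45°  [△AEQ]
3. ∠AQY = 87°  [△AYQ]

∠AQY = 87°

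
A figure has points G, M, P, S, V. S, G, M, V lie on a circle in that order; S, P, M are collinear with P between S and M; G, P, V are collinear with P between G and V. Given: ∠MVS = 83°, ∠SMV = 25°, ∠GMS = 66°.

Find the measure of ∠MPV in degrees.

∠MPV = 138°

1. ∠MSV = 72°  [△SMV]
2. ∠GVS = 66°  [same arc SG]
3. ∠SPV = 42°  [△SPV]
4. ∠MPV = 138°  [linear pair at P on SM]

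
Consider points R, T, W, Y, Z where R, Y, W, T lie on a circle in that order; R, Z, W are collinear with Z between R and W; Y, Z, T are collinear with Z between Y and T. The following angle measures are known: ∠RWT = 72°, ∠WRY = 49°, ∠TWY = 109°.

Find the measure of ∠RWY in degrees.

∠RWY = 37°

1. ∠RYT = 72°  [same arc RT]
2. ∠WTY = 49°  [same arc YW]
3. ∠RZY = 59°  [△RZY]
4. ∠TYW = 22°  [△YWT]
5. ∠WZY = 121°  [linear pair at Z on RW]
6. ∠RWY = 37°  [△YZW]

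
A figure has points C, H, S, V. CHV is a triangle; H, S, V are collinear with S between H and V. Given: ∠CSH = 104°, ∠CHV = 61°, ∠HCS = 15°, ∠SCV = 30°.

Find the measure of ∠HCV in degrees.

∠HCV = 45°

1. ∠CSV = 76°  [linear pair at S on HV]
2. ∠CVS = 74°  [△CSV]
3. ∠CVH = 74°  [S on ray VH]
4. ∠HCV = 45°  [△CHV]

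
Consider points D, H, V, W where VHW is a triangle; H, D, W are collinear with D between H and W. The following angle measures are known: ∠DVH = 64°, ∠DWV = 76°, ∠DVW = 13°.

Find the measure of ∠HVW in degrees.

∠HVW = 77°

1. ∠VDW = 91°  [△VDW]
2. ∠HWV = 76°  [D on ray WH]
3. ∠HDV = 89°  [linear pair at D on HW]
4. ∠DHV = 27°  [△VHD]
5. ∠VHW = 27°  [D on ray HW]
6. ∠HVW = 77°  [△VHW]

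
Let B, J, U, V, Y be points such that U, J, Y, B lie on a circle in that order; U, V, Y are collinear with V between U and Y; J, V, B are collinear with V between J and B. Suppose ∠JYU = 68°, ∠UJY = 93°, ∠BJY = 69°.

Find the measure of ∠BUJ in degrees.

∠BUJ = 88°

1. ∠JUY = 19°  [△UJY]
2. ∠JBY = 19°  [same arc JY]
3. ∠BYJ = 92°  [△JYB]
4. ∠BUJ = 88°  [cyclic UJYB, opposite ∠U+∠Y]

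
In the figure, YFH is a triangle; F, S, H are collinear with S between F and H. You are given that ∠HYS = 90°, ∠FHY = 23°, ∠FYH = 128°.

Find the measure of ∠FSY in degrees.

1. ∠SHY = 23°  [S on ray HF]
2. ∠HSY = 67°  [△YSH]
3. ∠FSY = 113°  [linear pair at S on FH]

∠FSY = 113°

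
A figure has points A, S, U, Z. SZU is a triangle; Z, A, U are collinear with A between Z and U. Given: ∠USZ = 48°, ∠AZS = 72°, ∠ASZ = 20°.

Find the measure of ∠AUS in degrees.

1. ∠SZU = 72°  [A on ray ZU]
2. ∠SUZ = 60°  [△SZU]
3. ∠AUS = 60°  [A on ray UZ]

∠AUS = 60°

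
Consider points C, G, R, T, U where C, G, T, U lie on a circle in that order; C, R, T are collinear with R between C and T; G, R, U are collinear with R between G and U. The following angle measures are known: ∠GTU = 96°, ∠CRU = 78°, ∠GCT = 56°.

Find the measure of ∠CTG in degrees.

∠CTG = 74°

1. ∠GRT = 78°  [vertical angles at R]
2. ∠GUT = 56°  [same arc GT]
3. ∠TGU = 28°  [△GTU]
4. ∠CTG = 74°  [△GRT]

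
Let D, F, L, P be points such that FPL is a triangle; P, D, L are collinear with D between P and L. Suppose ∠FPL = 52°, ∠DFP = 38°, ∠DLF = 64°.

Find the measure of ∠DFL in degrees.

1. ∠DPF = 52°  [D on ray PL]
2. ∠FDP = 90°  [△FPD]
3. ∠FDL = 90°  [linear pair at D on PL]
4. ∠DFL = 26°  [△FDL]

∠DFL = 26°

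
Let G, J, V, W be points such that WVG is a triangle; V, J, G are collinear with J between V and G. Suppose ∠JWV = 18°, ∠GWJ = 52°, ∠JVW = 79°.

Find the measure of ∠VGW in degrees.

∠VGW = 31°

1. ∠VJW = 83°  [△WVJ]
2. ∠GJW = 97°  [linear pair at J on VG]
3. ∠JGW = 31°  [△WJG]
4. ∠VGW = 31°  [J on ray GV]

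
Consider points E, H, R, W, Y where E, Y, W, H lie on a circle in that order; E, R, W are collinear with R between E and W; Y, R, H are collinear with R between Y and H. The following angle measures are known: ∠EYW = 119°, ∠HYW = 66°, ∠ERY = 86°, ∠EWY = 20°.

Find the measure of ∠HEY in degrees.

1. ∠WEY = 41°  [△EYW]
2. ∠EYH = 53°  [△ERY]
3. ∠EHY = 20°  [same arc EY]
4. ∠HEY = 107°  [△EYH]

∠HEY = 107°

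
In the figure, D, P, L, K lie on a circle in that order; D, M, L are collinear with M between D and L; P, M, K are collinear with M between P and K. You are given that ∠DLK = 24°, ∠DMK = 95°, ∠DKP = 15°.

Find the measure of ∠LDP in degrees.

∠LDP = 71°

1. ∠DPK = 24°  [same arc DK]
2. ∠LMP = 95°  [vertical angles at M]
3. ∠DMP = 85°  [linear pair at M on DL]
4. ∠LDP = 71°  [△DMP]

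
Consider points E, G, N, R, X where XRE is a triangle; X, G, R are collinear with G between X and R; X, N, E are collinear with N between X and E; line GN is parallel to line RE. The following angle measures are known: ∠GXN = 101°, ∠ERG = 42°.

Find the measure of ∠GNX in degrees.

1. ∠EXR = 101°  [G on XR, N on XE]
2. ∠ERX = 42°  [G on ray RX]
3. ∠REX = 37°  [△XRE]
4. ∠GNX = 37°  [GN∥RE, corresponding at N]

∠GNX = 37°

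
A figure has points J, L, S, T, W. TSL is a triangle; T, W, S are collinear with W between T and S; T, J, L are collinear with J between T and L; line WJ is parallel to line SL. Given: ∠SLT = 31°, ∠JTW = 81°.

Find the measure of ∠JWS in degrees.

∠JWS = 112°

1. ∠TJW = 31°  [WJ∥SL, corresponding at J]
2. ∠JWT = 68°  [△TWJ]
3. ∠JWS = 112°  [linear pair at W on TS]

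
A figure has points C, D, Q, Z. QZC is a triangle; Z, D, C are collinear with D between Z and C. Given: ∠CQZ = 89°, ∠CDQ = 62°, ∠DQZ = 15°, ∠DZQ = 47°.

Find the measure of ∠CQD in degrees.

∠CQD = 74°

1. ∠CZQ = 47°  [D on ray ZC]
2. ∠QCZ = 44°  [△QZC]
3. ∠DCQ = 44°  [D on ray CZ]
4. ∠CQD = 74°  [△QDC]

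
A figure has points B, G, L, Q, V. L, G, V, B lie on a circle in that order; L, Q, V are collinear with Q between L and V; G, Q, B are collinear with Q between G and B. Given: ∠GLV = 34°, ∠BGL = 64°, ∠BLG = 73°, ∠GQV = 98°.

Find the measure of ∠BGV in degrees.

1. ∠GBV = 34°  [same arc GV]
2. ∠BVG = 107°  [cyclic LGVB, opposite ∠L+∠V]
3. ∠BGV = 39°  [△GVB]

∠BGV = 39°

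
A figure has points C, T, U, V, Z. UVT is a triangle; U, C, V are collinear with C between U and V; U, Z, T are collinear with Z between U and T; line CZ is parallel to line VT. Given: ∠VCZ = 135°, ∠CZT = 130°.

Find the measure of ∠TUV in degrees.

∠TUV = 85°

1. ∠UCZ = 45°  [linear pair at C on UV]
2. ∠CZU = 50°  [linear pair at Z on UT]
3. ∠CUZ = 85°  [△UCZ]
4. ∠TUV = 85°  [C on UV, Z on UT]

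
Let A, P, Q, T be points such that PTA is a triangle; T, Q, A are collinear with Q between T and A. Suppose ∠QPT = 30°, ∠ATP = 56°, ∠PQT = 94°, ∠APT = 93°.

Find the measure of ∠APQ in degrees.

∠APQ = 63°

1. ∠PAT = 31°  [△PTA]
2. ∠AQP = 86°  [linear pair at Q on TA]
3. ∠PAQ = 31°  [Q on ray AT]
4. ∠APQ = 63°  [△PQA]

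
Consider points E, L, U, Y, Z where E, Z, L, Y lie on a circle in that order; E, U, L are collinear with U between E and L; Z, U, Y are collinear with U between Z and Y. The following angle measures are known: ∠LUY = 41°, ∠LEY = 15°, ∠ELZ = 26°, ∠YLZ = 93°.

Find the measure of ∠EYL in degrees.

1. ∠LZY = 15°  [same arc LY]
2. ∠LYZ = 72°  [△ZLY]
3. ∠ELY = 67°  [△LUY]
4. ∠EYL = 98°  [△ELY]

∠EYL = 98°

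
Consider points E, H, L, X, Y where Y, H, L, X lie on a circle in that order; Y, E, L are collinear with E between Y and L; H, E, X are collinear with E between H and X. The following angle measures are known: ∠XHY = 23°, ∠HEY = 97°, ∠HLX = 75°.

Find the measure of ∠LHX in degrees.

∠LHX = 45°

1. ∠XLY = 23°  [same arc YX]
2. ∠LEX = 97°  [vertical angles at E]
3. ∠HXL = 60°  [△LEX]
4. ∠LHX = 45°  [△HLX]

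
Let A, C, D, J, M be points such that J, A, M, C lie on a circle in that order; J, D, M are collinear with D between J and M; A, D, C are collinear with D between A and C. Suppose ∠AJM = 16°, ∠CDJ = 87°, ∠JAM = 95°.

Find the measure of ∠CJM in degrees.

1. ∠ACM = 16°  [same arc AM]
2. ∠CDM = 93°  [linear pair at D on JM]
3. ∠JCM = 85°  [cyclic JAMC, opposite ∠A+∠C]
4. ∠CMJ = 71°  [△MDC]
5. ∠CJM = 24°  [△JMC]

∠CJM = 24°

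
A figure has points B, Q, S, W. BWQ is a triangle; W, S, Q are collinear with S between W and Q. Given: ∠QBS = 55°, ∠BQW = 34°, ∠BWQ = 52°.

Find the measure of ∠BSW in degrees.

1. ∠BQS = 34°  [S on ray QW]
2. ∠BSQ = 91°  [△BSQ]
3. ∠BSW = 89°  [linear pair at S on WQ]

∠BSW = 89°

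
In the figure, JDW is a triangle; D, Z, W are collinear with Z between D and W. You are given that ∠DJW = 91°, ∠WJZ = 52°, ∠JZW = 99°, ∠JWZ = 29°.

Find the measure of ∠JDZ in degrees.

1. ∠DWJ = 29°  [Z on ray WD]
2. ∠JDW = 60°  [△JDW]
3. ∠JDZ = 60°  [Z on ray DW]

∠JDZ = 60°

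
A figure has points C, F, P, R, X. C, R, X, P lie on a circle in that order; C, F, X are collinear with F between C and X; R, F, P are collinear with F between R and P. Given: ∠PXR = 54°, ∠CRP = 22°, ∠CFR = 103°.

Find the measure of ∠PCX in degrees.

∠PCX = 71°

1. ∠PCR = 126°  [cyclic CRXP, opposite ∠C+∠X]
2. ∠CPR = 32°  [△CRP]
3. ∠PFX = 103°  [vertical angles at F]
4. ∠CFP = 77°  [linear pair at F on CX]
5. ∠PCX = 71°  [△CFP]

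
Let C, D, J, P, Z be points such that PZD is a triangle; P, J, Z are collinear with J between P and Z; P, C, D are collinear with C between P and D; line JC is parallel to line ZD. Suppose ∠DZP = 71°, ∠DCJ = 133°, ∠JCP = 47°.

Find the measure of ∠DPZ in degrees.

∠DPZ = 62°

1. ∠CJP = 71°  [JC∥ZD, corresponding at J]
2. ∠CPJ = 62°  [△PJC]
3. ∠DPZ = 62°  [J on PZ, C on PD]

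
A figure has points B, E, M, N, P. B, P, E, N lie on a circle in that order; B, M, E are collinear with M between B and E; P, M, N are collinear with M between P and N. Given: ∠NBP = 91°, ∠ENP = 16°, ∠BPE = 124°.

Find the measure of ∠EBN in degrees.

∠EBN = 75°

1. ∠NEP = 89°  [cyclic BPEN, opposite ∠B+∠E]
2. ∠EPN = 75°  [△PEN]
3. ∠EBN = 75°  [same arc EN]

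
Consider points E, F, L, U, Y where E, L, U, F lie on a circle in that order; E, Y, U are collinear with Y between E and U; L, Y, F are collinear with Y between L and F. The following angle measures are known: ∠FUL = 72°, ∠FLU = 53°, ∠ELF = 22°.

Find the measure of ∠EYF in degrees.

1. ∠FEL = 108°  [cyclic ELUF, opposite ∠E+∠U]
2. ∠FEU = 53°  [same arc UF]
3. ∠EFL = 50°  [△ELF]
4. ∠EYF = 77°  [△EYF]

∠EYF = 77°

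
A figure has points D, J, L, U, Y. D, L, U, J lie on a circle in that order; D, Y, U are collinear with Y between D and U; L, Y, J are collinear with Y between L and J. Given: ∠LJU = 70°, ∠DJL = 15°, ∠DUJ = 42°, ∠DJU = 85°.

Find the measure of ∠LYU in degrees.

∠LYU = 112°

1. ∠LDU = 70°  [same arc LU]
2. ∠DLJ = 42°  [same arc DJ]
3. ∠DYL = 68°  [△DYL]
4. ∠LYU = 112°  [linear pair at Y on DU]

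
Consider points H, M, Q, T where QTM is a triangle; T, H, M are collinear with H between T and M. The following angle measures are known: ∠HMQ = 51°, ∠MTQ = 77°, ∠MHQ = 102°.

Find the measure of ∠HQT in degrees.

∠HQT = 25°

1. ∠HTQ = 77°  [H on ray TM]
2. ∠QHT = 78°  [linear pair at H on TM]
3. ∠HQT = 25°  [△QTH]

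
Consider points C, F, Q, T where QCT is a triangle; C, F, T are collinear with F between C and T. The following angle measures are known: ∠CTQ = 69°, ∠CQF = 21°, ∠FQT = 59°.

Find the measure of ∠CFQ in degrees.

1. ∠FTQ = 69°  [F on ray TC]
2. ∠QFT = 52°  [△QFT]
3. ∠CFQ = 128°  [linear pair at F on CT]

∠CFQ = 128°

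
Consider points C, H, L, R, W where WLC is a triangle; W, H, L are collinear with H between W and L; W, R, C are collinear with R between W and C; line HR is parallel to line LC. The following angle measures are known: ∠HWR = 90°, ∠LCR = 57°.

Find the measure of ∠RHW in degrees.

1. ∠CWL = 90°  [H on WL, R on WC]
2. ∠LCW = 57°  [R on ray CW]
3. ∠CLW = 33°  [△WLC]
4. ∠RHW = 33°  [HR∥LC, corresponding at H]

∠RHW = 33°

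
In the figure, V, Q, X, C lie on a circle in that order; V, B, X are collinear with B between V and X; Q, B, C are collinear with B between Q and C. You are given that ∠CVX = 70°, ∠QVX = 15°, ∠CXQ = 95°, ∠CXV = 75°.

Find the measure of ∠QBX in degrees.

∠QBX = 90°

1. ∠CQV = 75°  [same arc VC]
2. ∠QBV = 90°  [△VBQ]
3. ∠QBX = 90°  [linear pair at B on VX]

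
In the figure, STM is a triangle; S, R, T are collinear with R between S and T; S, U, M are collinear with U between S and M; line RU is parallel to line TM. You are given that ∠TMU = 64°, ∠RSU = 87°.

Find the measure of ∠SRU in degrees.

∠SRU = 29°

1. ∠SMT = 64°  [U on ray MS]
2. ∠MST = 87°  [R on ST, U on SM]
3. ∠MTS = 29°  [△STM]
4. ∠SRU = 29°  [RU∥TM, corresponding at R]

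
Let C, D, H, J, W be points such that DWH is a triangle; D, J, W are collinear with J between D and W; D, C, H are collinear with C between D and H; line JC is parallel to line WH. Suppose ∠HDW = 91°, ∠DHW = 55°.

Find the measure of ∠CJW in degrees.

1. ∠DWH = 34°  [△DWH]
2. ∠CJD = 34°  [JC∥WH, corresponding at J]
3. ∠CJW = 146°  [linear pair at J on DW]

∠CJW = 146°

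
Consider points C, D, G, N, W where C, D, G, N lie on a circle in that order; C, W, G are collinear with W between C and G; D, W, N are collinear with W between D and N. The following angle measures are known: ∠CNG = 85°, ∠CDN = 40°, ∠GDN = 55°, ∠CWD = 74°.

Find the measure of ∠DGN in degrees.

∠DGN = 59°

1. ∠CGN = 40°  [same arc CN]
2. ∠GWN = 74°  [vertical angles at W]
3. ∠DNG = 66°  [△GWN]
4. ∠DGN = 59°  [△DGN]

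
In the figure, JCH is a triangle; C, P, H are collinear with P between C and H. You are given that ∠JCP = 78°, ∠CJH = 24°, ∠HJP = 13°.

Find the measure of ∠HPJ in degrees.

∠HPJ = 89°

1. ∠HCJ = 78°  [P on ray CH]
2. ∠CHJ = 78°  [△JCH]
3. ∠JHP = 78°  [P on ray HC]
4. ∠HPJ = 89°  [△JPH]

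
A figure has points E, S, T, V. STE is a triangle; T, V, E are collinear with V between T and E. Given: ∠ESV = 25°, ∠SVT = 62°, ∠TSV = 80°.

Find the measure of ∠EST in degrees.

1. ∠STV = 38°  [△STV]
2. ∠EVS = 118°  [linear pair at V on TE]
3. ∠ETS = 38°  [V on ray TE]
4. ∠SEV = 37°  [△SVE]
5. ∠SET = 37°  [V on ray ET]
6. ∠EST = 105°  [△STE]

∠EST = 105°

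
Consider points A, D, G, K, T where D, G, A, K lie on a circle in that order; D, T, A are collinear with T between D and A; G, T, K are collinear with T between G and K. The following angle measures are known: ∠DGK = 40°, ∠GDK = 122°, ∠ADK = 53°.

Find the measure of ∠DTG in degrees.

1. ∠DKG = 18°  [△DGK]
2. ∠AGK = 53°  [same arc AK]
3. ∠DAG = 18°  [same arc DG]
4. ∠ATG = 109°  [△GTA]
5. ∠DTG = 71°  [linear pair at T on DA]

∠DTG = 71°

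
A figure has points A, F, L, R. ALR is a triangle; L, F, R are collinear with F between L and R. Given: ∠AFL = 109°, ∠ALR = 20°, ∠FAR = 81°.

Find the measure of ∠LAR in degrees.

∠LAR = 132°

1. ∠AFR = 71°  [linear pair at F on LR]
2. ∠ARF = 28°  [△AFR]
3. ∠ARL = 28°  [F on ray RL]
4. ∠LAR = 132°  [△ALR]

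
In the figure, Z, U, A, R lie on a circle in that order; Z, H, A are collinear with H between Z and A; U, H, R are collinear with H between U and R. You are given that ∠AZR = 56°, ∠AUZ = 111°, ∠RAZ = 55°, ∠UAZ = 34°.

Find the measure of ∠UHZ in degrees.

∠UHZ = 90°

1. ∠AZU = 35°  [△ZUA]
2. ∠RUZ = 55°  [same arc ZR]
3. ∠UHZ = 90°  [△ZHU]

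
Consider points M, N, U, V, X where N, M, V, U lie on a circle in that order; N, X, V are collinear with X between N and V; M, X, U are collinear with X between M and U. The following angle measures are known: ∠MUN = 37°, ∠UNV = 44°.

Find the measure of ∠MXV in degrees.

∠MXV = 99°

1. ∠MVN = 37°  [same arc NM]
2. ∠UMV = 44°  [same arc VU]
3. ∠MXV = 99°  [△MXV]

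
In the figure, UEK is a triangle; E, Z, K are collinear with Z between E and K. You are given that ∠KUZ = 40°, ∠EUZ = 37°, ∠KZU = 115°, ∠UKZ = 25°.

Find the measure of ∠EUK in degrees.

∠EUK = 77°

1. ∠EZU = 65°  [linear pair at Z on EK]
2. ∠EKU = 25°  [Z on ray KE]
3. ∠UEZ = 78°  [△UEZ]
4. ∠KEU = 78°  [Z on ray EK]
5. ∠EUK = 77°  [△UEK]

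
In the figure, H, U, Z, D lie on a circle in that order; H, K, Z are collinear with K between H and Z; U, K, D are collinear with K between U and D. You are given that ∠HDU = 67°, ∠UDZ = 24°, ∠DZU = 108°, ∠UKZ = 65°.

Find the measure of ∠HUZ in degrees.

1. ∠HZU = 67°  [same arc HU]
2. ∠UHZ = 24°  [same arc UZ]
3. ∠HUZ = 89°  [△HUZ]

∠HUZ = 89°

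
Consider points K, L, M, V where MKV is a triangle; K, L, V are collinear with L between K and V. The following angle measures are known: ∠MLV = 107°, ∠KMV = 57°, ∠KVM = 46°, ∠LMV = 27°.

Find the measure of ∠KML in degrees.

∠KML = 30°

1. ∠KLM = 73°  [linear pair at L on KV]
2. ∠MKV = 77°  [△MKV]
3. ∠LKM = 77°  [L on ray KV]
4. ∠KML = 30°  [△MKL]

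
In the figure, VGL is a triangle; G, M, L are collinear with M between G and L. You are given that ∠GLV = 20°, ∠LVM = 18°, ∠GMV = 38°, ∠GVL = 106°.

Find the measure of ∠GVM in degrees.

1. ∠LGV = 54°  [△VGL]
2. ∠MGV = 54°  [M on ray GL]
3. ∠GVM = 88°  [△VGM]

∠GVM = 88°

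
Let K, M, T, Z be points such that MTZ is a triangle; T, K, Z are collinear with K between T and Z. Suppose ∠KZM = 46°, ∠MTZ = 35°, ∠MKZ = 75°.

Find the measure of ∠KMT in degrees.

1. ∠KTM = 35°  [K on ray TZ]
2. ∠MKT = 105°  [linear pair at K on TZ]
3. ∠KMT = 40°  [△MTK]

∠KMT = 40°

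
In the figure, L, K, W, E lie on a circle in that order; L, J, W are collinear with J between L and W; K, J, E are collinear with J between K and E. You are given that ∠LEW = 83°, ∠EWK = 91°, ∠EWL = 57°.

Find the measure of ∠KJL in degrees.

∠KJL = 74°

1. ∠ELW = 40°  [△LWE]
2. ∠EKL = 57°  [same arc LE]
3. ∠EKW = 40°  [same arc WE]
4. ∠KEW = 49°  [△KWE]
5. ∠KLW = 49°  [same arc KW]
6. ∠KJL = 74°  [△LJK]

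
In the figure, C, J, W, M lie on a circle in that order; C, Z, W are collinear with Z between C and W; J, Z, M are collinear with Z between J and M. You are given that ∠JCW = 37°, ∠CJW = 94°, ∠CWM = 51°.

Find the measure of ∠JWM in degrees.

1. ∠CWJ = 49°  [△CJW]
2. ∠CJM = 51°  [same arc CM]
3. ∠CMJ = 49°  [same arc CJ]
4. ∠JCM = 80°  [△CJM]
5. ∠JWM = 100°  [cyclic CJWM, opposite ∠C+∠W]

∠JWM = 100°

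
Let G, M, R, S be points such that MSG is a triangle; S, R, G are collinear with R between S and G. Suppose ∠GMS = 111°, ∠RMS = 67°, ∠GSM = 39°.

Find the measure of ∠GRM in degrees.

∠GRM = 106°

1. ∠MSR = 39°  [R on ray SG]
2. ∠MRS = 74°  [△MSR]
3. ∠GRM = 106°  [linear pair at R on SG]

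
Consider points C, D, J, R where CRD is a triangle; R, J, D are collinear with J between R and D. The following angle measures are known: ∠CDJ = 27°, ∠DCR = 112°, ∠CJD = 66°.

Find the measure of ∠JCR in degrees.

∠JCR = 25°

1. ∠CDR = 27°  [J on ray DR]
2. ∠CRD = 41°  [△CRD]
3. ∠CJR = 114°  [linear pair at J on RD]
4. ∠CRJ = 41°  [J on ray RD]
5. ∠JCR = 25°  [△CRJ]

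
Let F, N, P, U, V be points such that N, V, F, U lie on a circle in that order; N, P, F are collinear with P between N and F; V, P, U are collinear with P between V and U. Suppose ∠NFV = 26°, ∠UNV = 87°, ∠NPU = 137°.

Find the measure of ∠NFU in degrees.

1. ∠NUV = 26°  [same arc NV]
2. ∠NVU = 67°  [△NVU]
3. ∠NFU = 67°  [same arc NU]

∠NFU = 67°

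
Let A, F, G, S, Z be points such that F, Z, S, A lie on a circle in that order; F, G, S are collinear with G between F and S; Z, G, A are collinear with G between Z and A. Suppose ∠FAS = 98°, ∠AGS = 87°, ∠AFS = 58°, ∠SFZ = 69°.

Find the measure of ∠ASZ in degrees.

∠ASZ = 53°

1. ∠ASF = 24°  [△FSA]
2. ∠SAZ = 69°  [△SGA]
3. ∠AZS = 58°  [same arc SA]
4. ∠ASZ = 53°  [△ZSA]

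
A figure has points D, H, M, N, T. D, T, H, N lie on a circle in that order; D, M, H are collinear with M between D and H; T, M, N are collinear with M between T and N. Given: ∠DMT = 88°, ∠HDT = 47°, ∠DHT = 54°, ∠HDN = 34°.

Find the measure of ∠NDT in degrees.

∠NDT = 81°

1. ∠DTN = 45°  [△DMT]
2. ∠DNT = 54°  [same arc DT]
3. ∠NDT = 81°  [△DTN]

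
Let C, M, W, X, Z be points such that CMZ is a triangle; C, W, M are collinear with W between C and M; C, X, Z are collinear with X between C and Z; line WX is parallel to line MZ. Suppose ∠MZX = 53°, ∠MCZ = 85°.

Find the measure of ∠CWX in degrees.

1. ∠CZM = 53°  [X on ray ZC]
2. ∠CMZ = 42°  [△CMZ]
3. ∠CWX = 42°  [WX∥MZ, corresponding at W]

∠CWX = 42°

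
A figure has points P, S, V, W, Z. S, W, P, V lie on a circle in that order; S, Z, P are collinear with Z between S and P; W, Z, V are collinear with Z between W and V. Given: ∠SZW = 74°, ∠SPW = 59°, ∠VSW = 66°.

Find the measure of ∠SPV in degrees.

∠SPV = 55°

1. ∠SVW = 59°  [same arc SW]
2. ∠SWV = 55°  [△SWV]
3. ∠SPV = 55°  [same arc SV]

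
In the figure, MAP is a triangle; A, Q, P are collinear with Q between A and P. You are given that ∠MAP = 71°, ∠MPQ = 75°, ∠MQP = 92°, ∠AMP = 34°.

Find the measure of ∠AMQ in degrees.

∠AMQ = 21°

1. ∠MAQ = 71°  [Q on ray AP]
2. ∠AQM = 88°  [linear pair at Q on AP]
3. ∠AMQ = 21°  [△MAQ]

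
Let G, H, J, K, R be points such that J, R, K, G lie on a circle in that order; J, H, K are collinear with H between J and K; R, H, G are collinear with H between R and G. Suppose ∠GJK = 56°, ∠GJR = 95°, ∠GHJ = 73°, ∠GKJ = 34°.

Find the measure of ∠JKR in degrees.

1. ∠GRK = 56°  [same arc KG]
2. ∠KHR = 73°  [vertical angles at H]
3. ∠JKR = 51°  [△RHK]

∠JKR = 51°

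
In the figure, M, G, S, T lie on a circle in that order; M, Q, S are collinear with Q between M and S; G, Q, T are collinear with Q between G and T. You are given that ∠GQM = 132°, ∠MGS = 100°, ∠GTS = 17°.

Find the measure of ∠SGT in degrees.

∠SGT = 69°

1. ∠SQT = 132°  [vertical angles at Q]
2. ∠MTS = 80°  [cyclic MGST, opposite ∠G+∠T]
3. ∠MST = 31°  [△SQT]
4. ∠SMT = 69°  [△MST]
5. ∠SGT = 69°  [same arc ST]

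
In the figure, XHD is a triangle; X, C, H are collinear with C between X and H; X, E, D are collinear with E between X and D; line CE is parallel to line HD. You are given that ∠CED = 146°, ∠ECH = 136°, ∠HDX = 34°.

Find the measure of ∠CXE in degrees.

∠CXE = 102°

1. ∠CEX = 34°  [linear pair at E on XD]
2. ∠ECX = 44°  [linear pair at C on XH]
3. ∠CXE = 102°  [△XCE]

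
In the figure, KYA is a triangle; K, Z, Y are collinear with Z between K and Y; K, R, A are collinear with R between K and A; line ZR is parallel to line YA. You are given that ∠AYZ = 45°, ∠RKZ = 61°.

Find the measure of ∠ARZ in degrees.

∠ARZ = 106°

1. ∠AYK = 45°  [Z on ray YK]
2. ∠AKY = 61°  [Z on KY, R on KA]
3. ∠KAY = 74°  [△KYA]
4. ∠KRZ = 74°  [ZR∥YA, corresponding at R]
5. ∠ARZ = 106°  [linear pair at R on KA]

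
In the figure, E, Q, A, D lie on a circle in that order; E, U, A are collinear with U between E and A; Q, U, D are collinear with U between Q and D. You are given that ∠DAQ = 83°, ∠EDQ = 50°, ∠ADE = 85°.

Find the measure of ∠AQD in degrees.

1. ∠EAQ = 50°  [same arc EQ]
2. ∠AQE = 95°  [cyclic EQAD, opposite ∠Q+∠D]
3. ∠AEQ = 35°  [△EQA]
4. ∠ADQ = 35°  [same arc QA]
5. ∠AQD = 62°  [△QAD]

∠AQD = 62°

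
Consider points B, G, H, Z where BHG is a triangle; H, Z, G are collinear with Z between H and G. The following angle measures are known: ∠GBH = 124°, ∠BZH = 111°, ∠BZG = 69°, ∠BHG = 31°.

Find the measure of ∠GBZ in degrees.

1. ∠BGH = 25°  [△BHG]
2. ∠BGZ = 25°  [Z on ray GH]
3. ∠GBZ = 86°  [△BZG]

∠GBZ = 86°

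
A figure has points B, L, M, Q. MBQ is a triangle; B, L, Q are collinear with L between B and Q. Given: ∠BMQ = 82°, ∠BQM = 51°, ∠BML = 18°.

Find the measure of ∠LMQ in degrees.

1. ∠MBQ = 47°  [△MBQ]
2. ∠LQM = 51°  [L on ray QB]
3. ∠LBM = 47°  [L on ray BQ]
4. ∠BLM = 115°  [△MBL]
5. ∠MLQ = 65°  [linear pair at L on BQ]
6. ∠LMQ = 64°  [△MLQ]

∠LMQ = 64°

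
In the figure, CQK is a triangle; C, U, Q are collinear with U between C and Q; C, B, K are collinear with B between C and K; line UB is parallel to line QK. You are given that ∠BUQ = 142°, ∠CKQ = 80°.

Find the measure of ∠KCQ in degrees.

1. ∠BUC = 38°  [linear pair at U on CQ]
2. ∠CBU = 80°  [UB∥QK, corresponding at B]
3. ∠BCU = 62°  [△CUB]
4. ∠KCQ = 62°  [U on CQ, B on CK]

∠KCQ = 62°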